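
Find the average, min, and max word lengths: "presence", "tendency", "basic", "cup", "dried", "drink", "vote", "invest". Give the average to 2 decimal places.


Lengths: "presence"=8, "tendency"=8, "basic"=5, "cup"=3, "dried"=5, "drink"=5, "vote"=4, "invest"=6
Sum = 44, Count = 8
Average = 44/8 = 5.50
= avg=5.50, min=3, max=8


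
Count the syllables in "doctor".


Word: "doctor"
Syllable breakdown: doc · tor
Counting: 2 parts
= 2 syllables


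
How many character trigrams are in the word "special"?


Word: "special" (length 7)
Number of 3-grams = length - 3 + 1 = 7 - 3 + 1
= 5


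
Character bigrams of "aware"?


Word: "aware" (length 5)
Number of bigrams = 5 - 2 + 1 = 4
  Position 0: "aw"
  Position 1: "wa"
  Position 2: "ar"
  Position 3: "re"
Bigrams = "aw", "wa", "ar", "re"


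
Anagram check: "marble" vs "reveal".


Word 1: "marble" → sorted: abelmr
Word 2: "reveal" → sorted: aeelrv
Same letters? abelmr != aeelrv
Anagram = No


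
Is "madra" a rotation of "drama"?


Word: "drama", Candidate: "madra"
Method: check if candidate is substring of word+word
"dramadrama" contains "madra"? Yes
Is rotation = Yes


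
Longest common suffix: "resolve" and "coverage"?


Word 1: "resolve"
Word 2: "coverage"
Comparing from end:
  Pos -1: 'e' == 'e'
  Pos -2: 'v' != 'g' (stop)
LCS = "e" (length 1)


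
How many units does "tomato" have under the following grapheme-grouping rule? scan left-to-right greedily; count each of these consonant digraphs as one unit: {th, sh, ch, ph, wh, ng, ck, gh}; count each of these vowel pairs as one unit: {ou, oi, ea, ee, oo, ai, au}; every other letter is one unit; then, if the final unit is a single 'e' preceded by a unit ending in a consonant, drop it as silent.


Word: "tomato" (6 letters)
Left-to-right scan:
  [1] 't' (letter)
  [2] 'o' (letter)
  [3] 'm' (letter)
  [4] 'a' (letter)
  [5] 't' (letter)
  [6] 'o' (letter)
Units from scan: 6
Sound units = 6 units


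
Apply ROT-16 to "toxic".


Word: "toxic"
Shift: 16
Each letter → (letter + shift) mod 26:
  't' (19) + 16 = 9 → 'j'
  'o' (14) + 16 = 4 → 'e'
  'x' (23) + 16 = 13 → 'n'
  'i' (8) + 16 = 24 → 'y'
  'c' (2) + 16 = 18 → 's'
Result = "jenys"


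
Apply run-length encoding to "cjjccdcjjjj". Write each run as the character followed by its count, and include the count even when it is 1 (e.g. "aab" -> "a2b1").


String: "cjjccdcjjjj"
Scanning for consecutive runs:
  'c' x 1
  'j' x 2
  'c' x 2
  'd' x 1
  'c' x 1
  'j' x 4
RLE = "c1j2c2d1c1j4"


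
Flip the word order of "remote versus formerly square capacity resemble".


Original: "remote versus formerly square capacity resemble"
Words (1..n): remote | versus | formerly | square | capacity | resemble
Reversed (n..1): resemble | capacity | square | formerly | versus | remote
Result = "resemble capacity square formerly versus remote"


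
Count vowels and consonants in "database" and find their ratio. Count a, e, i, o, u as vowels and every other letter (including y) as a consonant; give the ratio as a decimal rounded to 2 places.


Word: "database"
Vowels (a,e,i,o,u): 4
Consonants: 4
Ratio = 4/4
= 1.00


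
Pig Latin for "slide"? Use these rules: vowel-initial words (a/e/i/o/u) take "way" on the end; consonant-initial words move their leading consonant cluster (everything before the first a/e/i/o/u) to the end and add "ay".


Word: "slide"
Starts with consonant(s) → move to end, add 'ay'
Consonant cluster: "sl"
Pig Latin = "ideslay"


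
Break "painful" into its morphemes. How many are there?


Word: "painful"
Morphemes: pain / -ful
Each morpheme carries meaning
= 2 morphemes


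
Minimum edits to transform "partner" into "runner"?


Word 1: "partner" (length 7)
Word 2: "runner" (length 6)
One optimal edit sequence (insert/delete/substitute each cost 1):
  1. delete 'p'  (+1)
  2. substitute 'a' -> 'r'  (+1)
  3. substitute 'r' -> 'u'  (+1)
  4. substitute 't' -> 'n'  (+1)
  5. keep 'n'
  6. keep 'e'
  7. keep 'r'
Total edit operations: 4
Edit distance = 4


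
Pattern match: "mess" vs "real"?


Pattern of "mess": [0, 1, 2, 2]
Pattern of "real": [0, 1, 2, 3]
Patterns do not match
Same pattern = No


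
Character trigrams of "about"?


Word: "about" (length 5)
Number of trigrams = 5 - 3 + 1 = 3
  Position 0: "abo"
  Position 1: "bou"
  Position 2: "out"
Trigrams = "abo", "bou", "out"


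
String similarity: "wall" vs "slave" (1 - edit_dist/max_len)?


Word 1: "wall" (length 4)
Word 2: "slave" (length 5)
One optimal edit sequence:
  1. insert 's'  (+1)
  2. substitute 'w' -> 'l'  (+1)
  3. keep 'a'
  4. substitute 'l' -> 'v'  (+1)
  5. substitute 'l' -> 'e'  (+1)
Edit distance = 4
Max length = max(4, 5) = 5
Similarity = 1 - 4/5
= 0.2000


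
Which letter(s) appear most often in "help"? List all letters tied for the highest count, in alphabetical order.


Word: "help"
Letter counts:
  'e': 1
  'h': 1
  'l': 1
  'p': 1
Maximum count = 1
Most frequent = 'e', 'h', 'l', 'p' (1 time each)


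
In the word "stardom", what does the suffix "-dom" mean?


Suffix: -dom
Example: stardom = star + -dom
Meaning = state / realm


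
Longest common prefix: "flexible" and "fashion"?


Word 1: "flexible"
Word 2: "fashion"
Comparing from start:
  Pos 0: 'f' == 'f'
  Pos 1: 'l' != 'a' (stop)
LCP = "f" (length 1)


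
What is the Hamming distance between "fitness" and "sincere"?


Comparing character by character (same length = 7):
  Pos 0: 'f' vs 's' !=
  Pos 1: 'i' vs 'i' =
  Pos 2: 't' vs 'n' !=
  Pos 3: 'n' vs 'c' !=
  Pos 4: 'e' vs 'e' =
  Pos 5: 's' vs 'r' !=
  Pos 6: 's' vs 'e' !=
Hamming distance = 5


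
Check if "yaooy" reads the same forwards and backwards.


Word: "yaooy"
Reversed: "yooay"
Forward == Backward? yaooy != yooay
Palindrome = No


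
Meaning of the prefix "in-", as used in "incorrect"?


Prefix: in-
Example: incorrect = in- + correct
Meaning = not / into


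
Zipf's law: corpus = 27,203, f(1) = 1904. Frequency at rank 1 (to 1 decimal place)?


Zipf's law: f(r) = f(1) / r
f(1) = 1904
f(1) = 1904 / 1
= 1904.0 occurrences


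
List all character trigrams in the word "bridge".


Word: "bridge" (length 6)
Number of trigrams = 6 - 3 + 1 = 4
  Position 0: "bri"
  Position 1: "rid"
  Position 2: "idg"
  Position 3: "dge"
Trigrams = "bri", "rid", "idg", "dge"


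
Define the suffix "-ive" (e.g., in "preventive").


Suffix: -ive
Example: preventive = prevent + -ive
Meaning = tending to


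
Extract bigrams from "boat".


Word: "boat" (length 4)
Number of bigrams = 4 - 2 + 1 = 3
  Position 0: "bo"
  Position 1: "oa"
  Position 2: "at"
Bigrams = "bo", "oa", "at"


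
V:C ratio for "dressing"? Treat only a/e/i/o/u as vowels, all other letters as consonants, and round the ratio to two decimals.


Word: "dressing"
Vowels (a,e,i,o,u): 2
Consonants: 6
Ratio = 2/6
= 0.33


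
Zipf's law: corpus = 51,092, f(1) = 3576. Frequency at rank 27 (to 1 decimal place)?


Zipf's law: f(r) = f(1) / r
f(1) = 3576
f(27) = 3576 / 27
= 132.4 occurrences


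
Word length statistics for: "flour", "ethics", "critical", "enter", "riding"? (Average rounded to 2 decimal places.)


Lengths: "flour"=5, "ethics"=6, "critical"=8, "enter"=5, "riding"=6
Sum = 30, Count = 5
Average = 30/5 = 6.00
= avg=6.00, min=5, max=8


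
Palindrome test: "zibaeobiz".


Word: "zibaeobiz"
Reversed: "ziboeabiz"
Forward == Backward? zibaeobiz != ziboeabiz
Palindrome = No


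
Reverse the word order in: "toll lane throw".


Original: "toll lane throw"
Words (1..n): toll | lane | throw
Reversed (n..1): throw | lane | toll
Result = "throw lane toll"


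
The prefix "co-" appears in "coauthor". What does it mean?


Prefix: co-
Example: coauthor = co- + author
Meaning = together


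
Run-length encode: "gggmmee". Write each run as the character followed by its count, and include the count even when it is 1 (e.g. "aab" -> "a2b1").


String: "gggmmee"
Scanning for consecutive runs:
  'g' x 3
  'm' x 2
  'e' x 2
RLE = "g3m2e2"


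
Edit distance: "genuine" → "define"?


Word 1: "genuine" (length 7)
Word 2: "define" (length 6)
One optimal edit sequence (insert/delete/substitute each cost 1):
  1. substitute 'g' -> 'd'  (+1)
  2. keep 'e'
  3. delete 'n'  (+1)
  4. substitute 'u' -> 'f'  (+1)
  5. keep 'i'
  6. keep 'n'
  7. keep 'e'
Total edit operations: 3
Edit distance = 3


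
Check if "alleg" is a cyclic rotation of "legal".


Word: "legal", Candidate: "alleg"
Method: check if candidate is substring of word+word
"legallegal" contains "alleg"? Yes
Is rotation = Yes


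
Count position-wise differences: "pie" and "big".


Comparing character by character (same length = 3):
  Pos 0: 'p' vs 'b' !=
  Pos 1: 'i' vs 'i' =
  Pos 2: 'e' vs 'g' !=
Hamming distance = 2


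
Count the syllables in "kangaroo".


Word: "kangaroo"
Syllable breakdown: kan-ga-roo
Counting: 3 parts
= 3 syllables


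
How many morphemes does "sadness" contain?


Word: "sadness"
Morphemes: sad | -ness
Each morpheme carries meaning
= 2 morphemes


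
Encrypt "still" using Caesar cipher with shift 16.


Word: "still"
Shift: 16
Each letter → (letter + shift) mod 26:
  's' (18) + 16 = 8 → 'i'
  't' (19) + 16 = 9 → 'j'
  'i' (8) + 16 = 24 → 'y'
  'l' (11) + 16 = 1 → 'b'
  'l' (11) + 16 = 1 → 'b'
Result = "ijybb"


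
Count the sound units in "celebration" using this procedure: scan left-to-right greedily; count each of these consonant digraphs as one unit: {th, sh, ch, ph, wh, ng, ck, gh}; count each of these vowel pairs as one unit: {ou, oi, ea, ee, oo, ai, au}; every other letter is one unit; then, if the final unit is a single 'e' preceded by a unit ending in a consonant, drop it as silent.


Word: "celebration" (11 letters)
Left-to-right scan:
  [1] 'c' (letter)
  [2] 'e' (letter)
  [3] 'l' (letter)
  [4] 'e' (letter)
  [5] 'b' (letter)
  [6] 'r' (letter)
  [7] 'a' (letter)
  [8] 't' (letter)
  [9] 'i' (letter)
  [10] 'o' (letter)
  [11] 'n' (letter)
Units from scan: 11
Sound units = 11 units


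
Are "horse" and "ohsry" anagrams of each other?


Word 1: "horse" → sorted: ehors
Word 2: "ohsry" → sorted: horsy
Same letters? ehors != horsy
Anagram = No


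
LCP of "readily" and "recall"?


Word 1: "readily"
Word 2: "recall"
Comparing from start:
  Pos 0: 'r' == 'r'
  Pos 1: 'e' == 'e'
  Pos 2: 'a' != 'c' (stop)
LCP = "re" (length 2)


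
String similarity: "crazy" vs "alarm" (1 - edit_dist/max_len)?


Word 1: "crazy" (length 5)
Word 2: "alarm" (length 5)
One optimal edit sequence:
  1. substitute 'c' -> 'a'  (+1)
  2. substitute 'r' -> 'l'  (+1)
  3. keep 'a'
  4. substitute 'z' -> 'r'  (+1)
  5. substitute 'y' -> 'm'  (+1)
Edit distance = 4
Max length = max(5, 5) = 5
Similarity = 1 - 4/5
= 0.2000


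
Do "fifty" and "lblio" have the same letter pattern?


Pattern of "fifty": [0, 1, 0, 2, 3]
Pattern of "lblio": [0, 1, 0, 2, 3]
Patterns match
Same pattern = Yes


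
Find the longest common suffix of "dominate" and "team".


Word 1: "dominate"
Word 2: "team"
Comparing from end:
  Pos -1: 'e' != 'm' (stop)
LCS = "" (length 0)


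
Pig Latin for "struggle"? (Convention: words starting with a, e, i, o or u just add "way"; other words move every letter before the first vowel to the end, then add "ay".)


Word: "struggle"
Starts with consonant(s) → move to end, add 'ay'
Consonant cluster: "str"
Pig Latin = "ugglestray"


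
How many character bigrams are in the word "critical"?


Word: "critical" (length 8)
Number of 2-grams = length - 2 + 1 = 8 - 2 + 1
= 7


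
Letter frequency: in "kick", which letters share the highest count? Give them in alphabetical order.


Word: "kick"
Letter counts:
  'c': 1
  'i': 1
  'k': 2
Maximum count = 2
Most frequent = 'k' (2 times each)


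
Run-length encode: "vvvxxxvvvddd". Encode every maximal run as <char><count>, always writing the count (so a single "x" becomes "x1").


String: "vvvxxxvvvddd"
Scanning for consecutive runs:
  'v' x 3
  'x' x 3
  'v' x 3
  'd' x 3
RLE = "v3x3v3d3"


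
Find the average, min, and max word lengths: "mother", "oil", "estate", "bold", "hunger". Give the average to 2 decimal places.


Lengths: "mother"=6, "oil"=3, "estate"=6, "bold"=4, "hunger"=6
Sum = 25, Count = 5
Average = 25/5 = 5.00
= avg=5.00, min=3, max=6


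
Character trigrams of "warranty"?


Word: "warranty" (length 8)
Number of trigrams = 8 - 3 + 1 = 6
  Position 0: "war"
  Position 1: "arr"
  Position 2: "rra"
  Position 3: "ran"
  Position 4: "ant"
  Position 5: "nty"
Trigrams = "war", "arr", "rra", "ran", "ant", "nty"


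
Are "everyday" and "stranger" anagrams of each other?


Word 1: "everyday" → sorted: adeervyy
Word 2: "stranger" → sorted: aegnrrst
Same letters? adeervyy != aegnrrst
Anagram = No


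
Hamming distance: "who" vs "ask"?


Comparing character by character (same length = 3):
  Pos 0: 'w' vs 'a' !=
  Pos 1: 'h' vs 's' !=
  Pos 2: 'o' vs 'k' !=
Hamming distance = 3


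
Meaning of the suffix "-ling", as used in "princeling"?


Suffix: -ling
Example: princeling (prince + -ling)
Meaning = small / young


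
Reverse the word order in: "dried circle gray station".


Original: "dried circle gray station"
Words (1..n): dried | circle | gray | station
Reversed (n..1): station | gray | circle | dried
Result = "station gray circle dried"


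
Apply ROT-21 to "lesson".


Word: "lesson"
Shift: 21
Each letter → (letter + shift) mod 26:
  'l' (11) + 21 = 6 → 'g'
  'e' (4) + 21 = 25 → 'z'
  's' (18) + 21 = 13 → 'n'
  's' (18) + 21 = 13 → 'n'
  'o' (14) + 21 = 9 → 'j'
  'n' (13) + 21 = 8 → 'i'
Result = "gznnji"


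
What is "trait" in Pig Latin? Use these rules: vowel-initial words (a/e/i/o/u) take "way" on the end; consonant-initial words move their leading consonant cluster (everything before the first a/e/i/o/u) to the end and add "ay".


Word: "trait"
Starts with consonant(s) → move to end, add 'ay'
Consonant cluster: "tr"
Pig Latin = "aittray"


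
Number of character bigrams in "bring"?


Word: "bring" (length 5)
Number of 2-grams = length - 2 + 1 = 5 - 2 + 1
= 4


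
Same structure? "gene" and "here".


Pattern of "gene": [0, 1, 2, 1]
Pattern of "here": [0, 1, 2, 1]
Patterns match
Same pattern = Yes


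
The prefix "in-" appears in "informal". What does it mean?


Prefix: in-
Example: informal (in- + formal)
Meaning = not / into


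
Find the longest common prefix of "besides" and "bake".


Word 1: "besides"
Word 2: "bake"
Comparing from start:
  Pos 0: 'b' == 'b'
  Pos 1: 'e' != 'a' (stop)
LCP = "b" (length 1)


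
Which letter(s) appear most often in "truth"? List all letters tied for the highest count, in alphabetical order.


Word: "truth"
Letter counts:
  'h': 1
  'r': 1
  't': 2
  'u': 1
Maximum count = 2
Most frequent = 't' (2 times each)


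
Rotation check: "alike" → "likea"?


Word: "alike", Candidate: "likea"
Method: check if candidate is substring of word+word
"alikealike" contains "likea"? Yes
Is rotation = Yes


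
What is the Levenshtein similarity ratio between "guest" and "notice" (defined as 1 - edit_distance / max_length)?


Word 1: "guest" (length 5)
Word 2: "notice" (length 6)
One optimal edit sequence:
  1. insert 'n'  (+1)
  2. substitute 'g' -> 'o'  (+1)
  3. substitute 'u' -> 't'  (+1)
  4. substitute 'e' -> 'i'  (+1)
  5. substitute 's' -> 'c'  (+1)
  6. substitute 't' -> 'e'  (+1)
Edit distance = 6
Max length = max(5, 6) = 6
Similarity = 1 - 6/6
= 0.0000


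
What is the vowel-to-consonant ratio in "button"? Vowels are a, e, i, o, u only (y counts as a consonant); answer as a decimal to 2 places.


Word: "button"
Vowels (a,e,i,o,u): 2
Consonants: 4
Ratio = 2/4
= 0.50


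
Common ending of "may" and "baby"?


Word 1: "may"
Word 2: "baby"
Comparing from end:
  Pos -1: 'y' == 'y'
  Pos -2: 'a' != 'b' (stop)
LCS = "y" (length 1)


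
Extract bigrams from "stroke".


Word: "stroke" (length 6)
Number of bigrams = 6 - 2 + 1 = 5
  Position 0: "st"
  Position 1: "tr"
  Position 2: "ro"
  Position 3: "ok"
  Position 4: "ke"
Bigrams = "st", "tr", "ro", "ok", "ke"


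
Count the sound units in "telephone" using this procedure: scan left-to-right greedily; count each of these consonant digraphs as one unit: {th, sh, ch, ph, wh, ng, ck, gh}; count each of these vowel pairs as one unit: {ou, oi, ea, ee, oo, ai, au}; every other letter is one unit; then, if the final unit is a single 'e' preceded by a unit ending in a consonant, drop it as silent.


Word: "telephone" (9 letters)
Left-to-right scan:
  1. 't' (letter)
  2. 'e' (letter)
  3. 'l' (letter)
  4. 'e' (letter)
  5. 'ph' (digraph)
  6. 'o' (letter)
  7. 'n' (letter)
  8. 'e' (letter)
Units from scan: 8
Final unit is 'e' after a consonant -> drop as silent (-1)
Sound units = 7 units


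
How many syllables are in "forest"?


Word: "forest"
Syllable breakdown: for · est
Counting: 2 parts
= 2 syllables


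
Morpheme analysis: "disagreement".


Word: "disagreement"
Morphemes: dis- / agree / -ment
Each morpheme carries meaning
= 3 morphemes


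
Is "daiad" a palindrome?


Word: "daiad"
Reversed: "daiad"
Forward == Backward? daiad == daiad
Palindrome = Yes


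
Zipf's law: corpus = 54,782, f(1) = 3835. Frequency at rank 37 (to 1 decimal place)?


Zipf's law: f(r) = f(1) / r
f(1) = 3835
f(37) = 3835 / 37
= 103.6 occurrences


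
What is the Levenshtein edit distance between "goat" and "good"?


Word 1: "goat" (length 4)
Word 2: "good" (length 4)
One optimal edit sequence (insert/delete/substitute each cost 1):
  1. keep 'g'
  2. keep 'o'
  3. substitute 'a' -> 'o'  (+1)
  4. substitute 't' -> 'd'  (+1)
Total edit operations: 2
Edit distance = 2


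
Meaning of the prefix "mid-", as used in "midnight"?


Prefix: mid-
As in: midnight -> mid- + night
Meaning = middle


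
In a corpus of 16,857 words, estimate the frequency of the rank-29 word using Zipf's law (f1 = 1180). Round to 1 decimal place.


Zipf's law: f(r) = f(1) / r
f(1) = 1180
f(29) = 1180 / 29
= 40.7 occurrences


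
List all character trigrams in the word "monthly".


Word: "monthly" (length 7)
Number of trigrams = 7 - 3 + 1 = 5
  Position 0: "mon"
  Position 1: "ont"
  Position 2: "nth"
  Position 3: "thl"
  Position 4: "hly"
Trigrams = "mon", "ont", "nth", "thl", "hly"


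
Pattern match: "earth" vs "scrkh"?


Pattern of "earth": [0, 1, 2, 3, 4]
Pattern of "scrkh": [0, 1, 2, 3, 4]
Patterns match
Same pattern = Yes


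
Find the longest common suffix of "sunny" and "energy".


Word 1: "sunny"
Word 2: "energy"
Comparing from end:
  Pos -1: 'y' == 'y'
  Pos -2: 'n' != 'g' (stop)
LCS = "y" (length 1)


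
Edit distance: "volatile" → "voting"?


Word 1: "volatile" (length 8)
Word 2: "voting" (length 6)
One optimal edit sequence (insert/delete/substitute each cost 1):
  1. keep 'v'
  2. keep 'o'
  3. delete 'l'  (+1)
  4. delete 'a'  (+1)
  5. keep 't'
  6. keep 'i'
  7. substitute 'l' -> 'n'  (+1)
  8. substitute 'e' -> 'g'  (+1)
Total edit operations: 4
Edit distance = 4


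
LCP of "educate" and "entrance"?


Word 1: "educate"
Word 2: "entrance"
Comparing from start:
  Pos 0: 'e' == 'e'
  Pos 1: 'd' != 'n' (stop)
LCP = "e" (length 1)


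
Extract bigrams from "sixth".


Word: "sixth" (length 5)
Number of bigrams = 5 - 2 + 1 = 4
  Position 0: "si"
  Position 1: "ix"
  Position 2: "xt"
  Position 3: "th"
Bigrams = "si", "ix", "xt", "th"


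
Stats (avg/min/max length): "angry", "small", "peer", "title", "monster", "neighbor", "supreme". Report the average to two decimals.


Lengths: "angry"=5, "small"=5, "peer"=4, "title"=5, "monster"=7, "neighbor"=8, "supreme"=7
Sum = 41, Count = 7
Average = 41/7 = 5.86
= avg=5.86, min=4, max=8


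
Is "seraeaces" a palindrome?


Word: "seraeaces"
Reversed: "secaeares"
Forward == Backward? seraeaces != secaeares
Palindrome = No


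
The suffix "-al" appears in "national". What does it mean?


Suffix: -al
As in: national -> nation + -al
Meaning = relating to


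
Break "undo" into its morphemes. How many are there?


Word: "undo"
Morphemes: un- + do
Each morpheme carries meaning
= 2 morphemes


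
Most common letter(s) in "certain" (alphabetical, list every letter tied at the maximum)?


Word: "certain"
Letter counts:
  'a': 1
  'c': 1
  'e': 1
  'i': 1
  'n': 1
  'r': 1
  't': 1
Maximum count = 1
Most frequent = 'a', 'c', 'e', 'i', 'n', 'r', 't' (1 time each)


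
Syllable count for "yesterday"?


Word: "yesterday"
Syllable breakdown: yes / ter / day
Counting: 3 parts
= 3 syllables


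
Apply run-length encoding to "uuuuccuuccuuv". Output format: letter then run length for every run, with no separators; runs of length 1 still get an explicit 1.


String: "uuuuccuuccuuv"
Scanning for consecutive runs:
  'u' x 4
  'c' x 2
  'u' x 2
  'c' x 2
  'u' x 2
  'v' x 1
RLE = "u4c2u2c2u2v1"


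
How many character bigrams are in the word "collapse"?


Word: "collapse" (length 8)
Number of 2-grams = length - 2 + 1 = 8 - 2 + 1
= 7


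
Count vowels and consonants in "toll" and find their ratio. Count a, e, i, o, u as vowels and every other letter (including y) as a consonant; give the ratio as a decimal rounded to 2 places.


Word: "toll"
Vowels (a,e,i,o,u): 1
Consonants: 3
Ratio = 1/3
= 0.33


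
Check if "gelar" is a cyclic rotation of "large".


Word: "large", Candidate: "gelar"
Method: check if candidate is substring of word+word
"largelarge" contains "gelar"? Yes
Is rotation = Yes


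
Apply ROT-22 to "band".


Word: "band"
Shift: 22
Each letter → (letter + shift) mod 26:
  'b' (1) + 22 = 23 → 'x'
  'a' (0) + 22 = 22 → 'w'
  'n' (13) + 22 = 9 → 'j'
  'd' (3) + 22 = 25 → 'z'
Result = "xwjz"


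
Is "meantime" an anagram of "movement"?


Word 1: "movement" → sorted: eemmnotv
Word 2: "meantime" → sorted: aeeimmnt
Same letters? eemmnotv != aeeimmnt
Anagram = No


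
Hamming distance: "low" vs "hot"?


Comparing character by character (same length = 3):
  Pos 0: 'l' vs 'h' !=
  Pos 1: 'o' vs 'o' =
  Pos 2: 'w' vs 't' !=
Hamming distance = 2


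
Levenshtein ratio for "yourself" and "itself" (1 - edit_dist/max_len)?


Word 1: "yourself" (length 8)
Word 2: "itself" (length 6)
One optimal edit sequence:
  1. delete 'y'  (+1)
  2. delete 'o'  (+1)
  3. substitute 'u' -> 'i'  (+1)
  4. substitute 'r' -> 't'  (+1)
  5. keep 's'
  6. keep 'e'
  7. keep 'l'
  8. keep 'f'
Edit distance = 4
Max length = max(8, 6) = 8
Similarity = 1 - 4/8
= 0.5000


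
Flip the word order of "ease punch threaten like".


Original: "ease punch threaten like"
Words (1..n): ease | punch | threaten | like
Reversed (n..1): like | threaten | punch | ease
Result = "like threaten punch ease"


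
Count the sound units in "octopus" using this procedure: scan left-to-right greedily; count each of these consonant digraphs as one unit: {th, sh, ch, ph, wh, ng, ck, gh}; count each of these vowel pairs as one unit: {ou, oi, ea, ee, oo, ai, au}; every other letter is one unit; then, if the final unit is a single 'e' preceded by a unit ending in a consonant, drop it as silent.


Word: "octopus" (7 letters)
Left-to-right scan:
  (1) 'o' (letter)
  (2) 'c' (letter)
  (3) 't' (letter)
  (4) 'o' (letter)
  (5) 'p' (letter)
  (6) 'u' (letter)
  (7) 's' (letter)
Units from scan: 7
Sound units = 7 units


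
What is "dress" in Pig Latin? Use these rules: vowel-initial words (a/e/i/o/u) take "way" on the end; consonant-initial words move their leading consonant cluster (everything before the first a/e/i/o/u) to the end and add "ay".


Word: "dress"
Starts with consonant(s) → move to end, add 'ay'
Consonant cluster: "dr"
Pig Latin = "essdray"


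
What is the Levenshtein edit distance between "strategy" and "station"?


Word 1: "strategy" (length 8)
Word 2: "station" (length 7)
One optimal edit sequence (insert/delete/substitute each cost 1):
  1. keep 's'
  2. keep 't'
  3. delete 'r'  (+1)
  4. keep 'a'
  5. keep 't'
  6. substitute 'e' -> 'i'  (+1)
  7. substitute 'g' -> 'o'  (+1)
  8. substitute 'y' -> 'n'  (+1)
Total edit operations: 4
Edit distance = 4


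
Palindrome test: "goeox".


Word: "goeox"
Reversed: "xoeog"
Forward == Backward? goeox != xoeog
Palindrome = No


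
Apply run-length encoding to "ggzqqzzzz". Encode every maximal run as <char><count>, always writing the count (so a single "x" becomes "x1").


String: "ggzqqzzzz"
Scanning for consecutive runs:
  'g' x 2
  'z' x 1
  'q' x 2
  'z' x 4
RLE = "g2z1q2z4"


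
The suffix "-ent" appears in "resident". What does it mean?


Suffix: -ent
Example: resident (reside + -ent, with a spelling change)
Meaning = one who / that which


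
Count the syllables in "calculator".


Word: "calculator"
Syllable breakdown: cal / cu / la / tor
Counting: 4 parts
= 4 syllables


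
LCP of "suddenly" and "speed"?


Word 1: "suddenly"
Word 2: "speed"
Comparing from start:
  Pos 0: 's' == 's'
  Pos 1: 'u' != 'p' (stop)
LCP = "s" (length 1)


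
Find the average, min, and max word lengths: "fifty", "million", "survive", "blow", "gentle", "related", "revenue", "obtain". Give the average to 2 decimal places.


Lengths: "fifty"=5, "million"=7, "survive"=7, "blow"=4, "gentle"=6, "related"=7, "revenue"=7, "obtain"=6
Sum = 49, Count = 8
Average = 49/8 = 6.13
= avg=6.13, min=4, max=7


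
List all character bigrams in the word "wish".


Word: "wish" (length 4)
Number of bigrams = 4 - 2 + 1 = 3
  Position 0: "wi"
  Position 1: "is"
  Position 2: "sh"
Bigrams = "wi", "is", "sh"


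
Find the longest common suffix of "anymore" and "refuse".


Word 1: "anymore"
Word 2: "refuse"
Comparing from end:
  Pos -1: 'e' == 'e'
  Pos -2: 'r' != 's' (stop)
LCS = "e" (length 1)


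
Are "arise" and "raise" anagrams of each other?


Word 1: "arise" → sorted: aeirs
Word 2: "raise" → sorted: aeirs
Same letters? aeirs == aeirs
Anagram = Yes


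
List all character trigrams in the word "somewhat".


Word: "somewhat" (length 8)
Number of trigrams = 8 - 3 + 1 = 6
  Position 0: "som"
  Position 1: "ome"
  Position 2: "mew"
  Position 3: "ewh"
  Position 4: "wha"
  Position 5: "hat"
Trigrams = "som", "ome", "mew", "ewh", "wha", "hat"


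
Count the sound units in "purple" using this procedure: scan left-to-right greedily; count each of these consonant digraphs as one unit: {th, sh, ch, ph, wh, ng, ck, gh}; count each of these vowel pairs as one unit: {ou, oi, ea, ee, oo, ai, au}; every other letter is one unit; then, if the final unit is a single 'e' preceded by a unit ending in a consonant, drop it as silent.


Word: "purple" (6 letters)
Left-to-right scan:
  (1) 'p' (letter)
  (2) 'u' (letter)
  (3) 'r' (letter)
  (4) 'p' (letter)
  (5) 'l' (letter)
  (6) 'e' (letter)
Units from scan: 6
Final unit is 'e' after a consonant -> drop as silent (-1)
Sound units = 5 units


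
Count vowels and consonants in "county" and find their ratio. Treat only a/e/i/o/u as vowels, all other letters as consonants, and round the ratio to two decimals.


Word: "county"
Vowels (a,e,i,o,u): 2
Consonants: 4
Ratio = 2/4
= 0.50


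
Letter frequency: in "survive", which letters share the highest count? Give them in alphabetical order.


Word: "survive"
Letter counts:
  'e': 1
  'i': 1
  'r': 1
  's': 1
  'u': 1
  'v': 2
Maximum count = 2
Most frequent = 'v' (2 times each)


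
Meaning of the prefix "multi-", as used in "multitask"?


Prefix: multi-
Example: multitask = multi- + task
Meaning = many


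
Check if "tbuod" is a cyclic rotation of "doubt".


Word: "doubt", Candidate: "tbuod"
Method: check if candidate is substring of word+word
"doubtdoubt" contains "tbuod"? No
Is rotation = No


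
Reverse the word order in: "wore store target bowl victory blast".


Original: "wore store target bowl victory blast"
Words (1..n): wore | store | target | bowl | victory | blast
Reversed (n..1): blast | victory | bowl | target | store | wore
Result = "blast victory bowl target store wore"


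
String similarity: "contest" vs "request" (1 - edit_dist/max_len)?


Word 1: "contest" (length 7)
Word 2: "request" (length 7)
One optimal edit sequence:
  1. substitute 'c' -> 'r'  (+1)
  2. substitute 'o' -> 'e'  (+1)
  3. substitute 'n' -> 'q'  (+1)
  4. substitute 't' -> 'u'  (+1)
  5. keep 'e'
  6. keep 's'
  7. keep 't'
Edit distance = 4
Max length = max(7, 7) = 7
Similarity = 1 - 4/7
= 0.4286


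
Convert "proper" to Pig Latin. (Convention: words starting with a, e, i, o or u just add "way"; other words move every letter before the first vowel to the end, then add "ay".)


Word: "proper"
Starts with consonant(s) → move to end, add 'ay'
Consonant cluster: "pr"
Pig Latin = "operpray"


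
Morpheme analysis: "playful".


Word: "playful"
Morphemes: play + -ful
Each morpheme carries meaning
= 2 morphemes


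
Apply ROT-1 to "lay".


Word: "lay"
Shift: 1
Each letter → (letter + shift) mod 26:
  'l' (11) + 1 = 12 → 'm'
  'a' (0) + 1 = 1 → 'b'
  'y' (24) + 1 = 25 → 'z'
Result = "mbz"


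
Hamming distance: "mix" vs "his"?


Comparing character by character (same length = 3):
  Pos 0: 'm' vs 'h' !=
  Pos 1: 'i' vs 'i' =
  Pos 2: 'x' vs 's' !=
Hamming distance = 2


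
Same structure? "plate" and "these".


Pattern of "plate": [0, 1, 2, 3, 4]
Pattern of "these": [0, 1, 2, 3, 2]
Patterns do not match
Same pattern = No


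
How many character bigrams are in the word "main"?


Word: "main" (length 4)
Number of 2-grams = length - 2 + 1 = 4 - 2 + 1
= 3


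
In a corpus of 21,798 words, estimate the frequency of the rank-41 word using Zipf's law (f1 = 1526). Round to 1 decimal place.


Zipf's law: f(r) = f(1) / r
f(1) = 1526
f(41) = 1526 / 41
= 37.2 occurrences


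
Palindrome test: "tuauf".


Word: "tuauf"
Reversed: "fuaut"
Forward == Backward? tuauf != fuaut
Palindrome = No


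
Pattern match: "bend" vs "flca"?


Pattern of "bend": [0, 1, 2, 3]
Pattern of "flca": [0, 1, 2, 3]
Patterns match
Same pattern = Yes


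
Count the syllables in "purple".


Word: "purple"
Syllable breakdown: pur / ple
Counting: 2 parts
= 2 syllables


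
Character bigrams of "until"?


Word: "until" (length 5)
Number of bigrams = 5 - 2 + 1 = 4
  Position 0: "un"
  Position 1: "nt"
  Position 2: "ti"
  Position 3: "il"
Bigrams = "un", "nt", "ti", "il"


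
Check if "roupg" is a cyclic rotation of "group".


Word: "group", Candidate: "roupg"
Method: check if candidate is substring of word+word
"groupgroup" contains "roupg"? Yes
Is rotation = Yes


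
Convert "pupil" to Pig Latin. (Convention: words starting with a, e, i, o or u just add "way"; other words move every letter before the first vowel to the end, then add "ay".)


Word: "pupil"
Starts with consonant(s) → move to end, add 'ay'
Consonant cluster: "p"
Pig Latin = "upilpay"


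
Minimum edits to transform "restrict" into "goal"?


Word 1: "restrict" (length 8)
Word 2: "goal" (length 4)
One optimal edit sequence (insert/delete/substitute each cost 1):
  1. delete 'r'  (+1)
  2. delete 'e'  (+1)
  3. delete 's'  (+1)
  4. delete 't'  (+1)
  5. substitute 'r' -> 'g'  (+1)
  6. substitute 'i' -> 'o'  (+1)
  7. substitute 'c' -> 'a'  (+1)
  8. substitute 't' -> 'l'  (+1)
Total edit operations: 8
Edit distance = 8


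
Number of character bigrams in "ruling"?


Word: "ruling" (length 6)
Number of 2-grams = length - 2 + 1 = 6 - 2 + 1
= 5


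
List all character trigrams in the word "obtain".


Word: "obtain" (length 6)
Number of trigrams = 6 - 3 + 1 = 4
  Position 0: "obt"
  Position 1: "bta"
  Position 2: "tai"
  Position 3: "ain"
Trigrams = "obt", "bta", "tai", "ain"


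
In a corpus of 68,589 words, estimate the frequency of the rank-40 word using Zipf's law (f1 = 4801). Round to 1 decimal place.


Zipf's law: f(r) = f(1) / r
f(1) = 4801
f(40) = 4801 / 40
= 120.0 occurrences


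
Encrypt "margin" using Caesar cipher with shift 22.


Word: "margin"
Shift: 22
Each letter → (letter + shift) mod 26:
  'm' (12) + 22 = 8 → 'i'
  'a' (0) + 22 = 22 → 'w'
  'r' (17) + 22 = 13 → 'n'
  'g' (6) + 22 = 2 → 'c'
  'i' (8) + 22 = 4 → 'e'
  'n' (13) + 22 = 9 → 'j'
Result = "iwncej"


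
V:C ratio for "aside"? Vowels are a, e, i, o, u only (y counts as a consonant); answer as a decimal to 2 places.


Word: "aside"
Vowels (a,e,i,o,u): 3
Consonants: 2
Ratio = 3/2
= 1.50


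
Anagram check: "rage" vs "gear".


Word 1: "rage" → sorted: aegr
Word 2: "gear" → sorted: aegr
Same letters? aegr == aegr
Anagram = Yes


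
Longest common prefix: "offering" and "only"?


Word 1: "offering"
Word 2: "only"
Comparing from start:
  Pos 0: 'o' == 'o'
  Pos 1: 'f' != 'n' (stop)
LCP = "o" (length 1)


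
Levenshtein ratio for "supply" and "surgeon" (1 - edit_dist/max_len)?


Word 1: "supply" (length 6)
Word 2: "surgeon" (length 7)
One optimal edit sequence:
  1. keep 's'
  2. keep 'u'
  3. insert 'r'  (+1)
  4. substitute 'p' -> 'g'  (+1)
  5. substitute 'p' -> 'e'  (+1)
  6. substitute 'l' -> 'o'  (+1)
  7. substitute 'y' -> 'n'  (+1)
Edit distance = 5
Max length = max(6, 7) = 7
Similarity = 1 - 5/7
= 0.2857


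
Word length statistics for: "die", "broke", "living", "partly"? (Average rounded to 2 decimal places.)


Lengths: "die"=3, "broke"=5, "living"=6, "partly"=6
Sum = 20, Count = 4
Average = 20/4 = 5.00
= avg=5.00, min=3, max=6


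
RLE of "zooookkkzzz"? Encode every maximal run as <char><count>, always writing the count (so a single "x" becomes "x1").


String: "zooookkkzzz"
Scanning for consecutive runs:
  'z' x 1
  'o' x 4
  'k' x 3
  'z' x 3
RLE = "z1o4k3z3"


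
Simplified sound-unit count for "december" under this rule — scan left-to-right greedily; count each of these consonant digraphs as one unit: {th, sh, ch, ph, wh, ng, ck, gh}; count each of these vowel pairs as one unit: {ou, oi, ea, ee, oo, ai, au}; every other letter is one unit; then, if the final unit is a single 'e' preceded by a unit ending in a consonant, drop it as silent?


Word: "december" (8 letters)
Left-to-right scan:
  (1) 'd' (letter)
  (2) 'e' (letter)
  (3) 'c' (letter)
  (4) 'e' (letter)
  (5) 'm' (letter)
  (6) 'b' (letter)
  (7) 'e' (letter)
  (8) 'r' (letter)
Units from scan: 8
Sound units = 8 units


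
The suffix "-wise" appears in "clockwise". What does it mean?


Suffix: -wise
As in: clockwise -> clock + -wise
Meaning = in the manner of


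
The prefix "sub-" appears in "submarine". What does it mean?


Prefix: sub-
Example: submarine (sub- + marine)
Meaning = under / below


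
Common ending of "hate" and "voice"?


Word 1: "hate"
Word 2: "voice"
Comparing from end:
  Pos -1: 'e' == 'e'
  Pos -2: 't' != 'c' (stop)
LCS = "e" (length 1)


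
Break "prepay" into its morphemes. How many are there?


Word: "prepay"
Morphemes: pre- + pay
Each morpheme carries meaning
= 2 morphemes


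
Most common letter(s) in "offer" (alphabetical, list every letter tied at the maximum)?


Word: "offer"
Letter counts:
  'e': 1
  'f': 2
  'o': 1
  'r': 1
Maximum count = 2
Most frequent = 'f' (2 times each)


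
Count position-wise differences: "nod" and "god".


Comparing character by character (same length = 3):
  Pos 0: 'n' vs 'g' !=
  Pos 1: 'o' vs 'o' =
  Pos 2: 'd' vs 'd' =
Hamming distance = 1


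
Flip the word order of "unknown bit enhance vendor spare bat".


Original: "unknown bit enhance vendor spare bat"
Words (1..n): unknown | bit | enhance | vendor | spare | bat
Reversed (n..1): bat | spare | vendor | enhance | bit | unknown
Result = "bat spare vendor enhance bit unknown"


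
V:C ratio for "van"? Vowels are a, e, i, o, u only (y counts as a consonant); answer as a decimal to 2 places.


Word: "van"
Vowels (a,e,i,o,u): 1
Consonants: 2
Ratio = 1/2
= 0.50


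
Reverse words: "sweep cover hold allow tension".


Original: "sweep cover hold allow tension"
Words (1..n): sweep | cover | hold | allow | tension
Reversed (n..1): tension | allow | hold | cover | sweep
Result = "tension allow hold cover sweep"


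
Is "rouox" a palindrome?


Word: "rouox"
Reversed: "xouor"
Forward == Backward? rouox != xouor
Palindrome = No


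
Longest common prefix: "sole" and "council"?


Word 1: "sole"
Word 2: "council"
Comparing from start:
  Pos 0: 's' != 'c' (stop)
LCP = "" (length 0)


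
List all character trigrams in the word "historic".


Word: "historic" (length 8)
Number of trigrams = 8 - 3 + 1 = 6
  Position 0: "his"
  Position 1: "ist"
  Position 2: "sto"
  Position 3: "tor"
  Position 4: "ori"
  Position 5: "ric"
Trigrams = "his", "ist", "sto", "tor", "ori", "ric"


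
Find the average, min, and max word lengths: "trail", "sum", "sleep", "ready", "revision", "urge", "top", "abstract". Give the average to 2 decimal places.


Lengths: "trail"=5, "sum"=3, "sleep"=5, "ready"=5, "revision"=8, "urge"=4, "top"=3, "abstract"=8
Sum = 41, Count = 8
Average = 41/8 = 5.13
= avg=5.13, min=3, max=8


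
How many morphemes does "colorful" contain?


Word: "colorful"
Morphemes: color | -ful
Each morpheme carries meaning
= 2 morphemes


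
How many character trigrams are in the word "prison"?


Word: "prison" (length 6)
Number of 3-grams = length - 3 + 1 = 6 - 3 + 1
= 4


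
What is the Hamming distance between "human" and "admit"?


Comparing character by character (same length = 5):
  Pos 0: 'h' vs 'a' !=
  Pos 1: 'u' vs 'd' !=
  Pos 2: 'm' vs 'm' =
  Pos 3: 'a' vs 'i' !=
  Pos 4: 'n' vs 't' !=
Hamming distance = 4


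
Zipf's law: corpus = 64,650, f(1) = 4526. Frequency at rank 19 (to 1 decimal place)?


Zipf's law: f(r) = f(1) / r
f(1) = 4526
f(19) = 4526 / 19
= 238.2 occurrences


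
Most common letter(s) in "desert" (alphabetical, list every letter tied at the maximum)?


Word: "desert"
Letter counts:
  'd': 1
  'e': 2
  'r': 1
  's': 1
  't': 1
Maximum count = 2
Most frequent = 'e' (2 times each)


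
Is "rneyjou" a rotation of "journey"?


Word: "journey", Candidate: "rneyjou"
Method: check if candidate is substring of word+word
"journeyjourney" contains "rneyjou"? Yes
Is rotation = Yes


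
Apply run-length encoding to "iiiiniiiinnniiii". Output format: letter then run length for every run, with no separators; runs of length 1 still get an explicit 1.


String: "iiiiniiiinnniiii"
Scanning for consecutive runs:
  'i' x 4
  'n' x 1
  'i' x 4
  'n' x 3
  'i' x 4
RLE = "i4n1i4n3i4"


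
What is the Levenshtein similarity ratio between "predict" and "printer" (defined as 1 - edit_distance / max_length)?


Word 1: "predict" (length 7)
Word 2: "printer" (length 7)
One optimal edit sequence:
  1. keep 'p'
  2. keep 'r'
  3. substitute 'e' -> 'i'  (+1)
  4. substitute 'd' -> 'n'  (+1)
  5. substitute 'i' -> 't'  (+1)
  6. substitute 'c' -> 'e'  (+1)
  7. substitute 't' -> 'r'  (+1)
Edit distance = 5
Max length = max(7, 7) = 7
Similarity = 1 - 5/7
= 0.2857


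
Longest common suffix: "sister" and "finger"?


Word 1: "sister"
Word 2: "finger"
Comparing from end:
  Pos -1: 'r' == 'r'
  Pos -2: 'e' == 'e'
  Pos -3: 't' != 'g' (stop)
LCS = "er" (length 2)


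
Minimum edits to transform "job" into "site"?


Word 1: "job" (length 3)
Word 2: "site" (length 4)
One optimal edit sequence (insert/delete/substitute each cost 1):
  1. insert 's'  (+1)
  2. substitute 'j' -> 'i'  (+1)
  3. substitute 'o' -> 't'  (+1)
  4. substitute 'b' -> 'e'  (+1)
Total edit operations: 4
Edit distance = 4


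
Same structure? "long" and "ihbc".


Pattern of "long": [0, 1, 2, 3]
Pattern of "ihbc": [0, 1, 2, 3]
Patterns match
Same pattern = Yes


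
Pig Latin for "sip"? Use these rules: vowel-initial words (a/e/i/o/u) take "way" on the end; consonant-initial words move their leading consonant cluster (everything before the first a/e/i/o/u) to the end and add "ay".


Word: "sip"
Starts with consonant(s) → move to end, add 'ay'
Consonant cluster: "s"
Pig Latin = "ipsay"
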